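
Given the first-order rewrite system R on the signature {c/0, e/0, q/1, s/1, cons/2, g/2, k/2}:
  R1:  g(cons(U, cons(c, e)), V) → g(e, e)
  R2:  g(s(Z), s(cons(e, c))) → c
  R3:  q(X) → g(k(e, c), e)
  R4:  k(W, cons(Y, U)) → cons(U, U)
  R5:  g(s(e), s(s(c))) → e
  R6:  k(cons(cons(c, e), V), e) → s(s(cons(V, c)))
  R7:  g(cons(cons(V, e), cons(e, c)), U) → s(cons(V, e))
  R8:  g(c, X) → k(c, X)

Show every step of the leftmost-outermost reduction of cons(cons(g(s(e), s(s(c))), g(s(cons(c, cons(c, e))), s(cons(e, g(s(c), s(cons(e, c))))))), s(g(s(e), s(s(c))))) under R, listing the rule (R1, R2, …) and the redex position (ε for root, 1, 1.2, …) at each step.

cons(cons(e, c), s(e))

1. cons(cons(g(s(e), s(s(c))), g(s(cons(c, cons(c, e))), s(cons(e, g(s(c), s(cons(e, c))))))), s(g(s(e), s(s(c)))))  →  cons(cons(e, g(s(cons(c, cons(c, e))), s(cons(e, g(s(c), s(cons(e, c))))))), s(g(s(e), s(s(c)))))   [R5 at 1.1]
2. cons(cons(e, g(s(cons(c, cons(c, e))), s(cons(e, g(s(c), s(cons(e, c))))))), s(g(s(e), s(s(c)))))  →  cons(cons(e, g(s(cons(c, cons(c, e))), s(cons(e, c)))), s(g(s(e), s(s(c)))))   [R2 at 1.2.2.1.2]
3. cons(cons(e, g(s(cons(c, cons(c, e))), s(cons(e, c)))), s(g(s(e), s(s(c)))))  →  cons(cons(e, c), s(g(s(e), s(s(c)))))   [R2 at 1.2]
4. cons(cons(e, c), s(g(s(e), s(s(c)))))  →  cons(cons(e, c), s(e))   [R5 at 2.1]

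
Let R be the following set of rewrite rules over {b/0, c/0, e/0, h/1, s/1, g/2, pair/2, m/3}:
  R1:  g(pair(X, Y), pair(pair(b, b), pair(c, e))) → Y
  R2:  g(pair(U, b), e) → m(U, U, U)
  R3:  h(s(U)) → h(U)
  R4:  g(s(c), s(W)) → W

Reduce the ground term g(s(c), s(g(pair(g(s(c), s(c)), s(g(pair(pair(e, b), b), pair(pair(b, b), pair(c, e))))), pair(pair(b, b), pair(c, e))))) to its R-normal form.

s(b)

1. g(s(c), s(g(pair(g(s(c), s(c)), s(g(pair(pair(e, b), b), pair(pair(b, b), pair(c, e))))), pair(pair(b, b), pair(c, e)))))  →  g(pair(g(s(c), s(c)), s(g(pair(pair(e, b), b), pair(pair(b, b), pair(c, e))))), pair(pair(b, b), pair(c, e)))   [R4 at ε]
2. g(pair(g(s(c), s(c)), s(g(pair(pair(e, b), b), pair(pair(b, b), pair(c, e))))), pair(pair(b, b), pair(c, e)))  →  s(g(pair(pair(e, b), b), pair(pair(b, b), pair(c, e))))   [R1 at ε]
3. s(g(pair(pair(e, b), b), pair(pair(b, b), pair(c, e))))  →  s(b)   [R1 at 1]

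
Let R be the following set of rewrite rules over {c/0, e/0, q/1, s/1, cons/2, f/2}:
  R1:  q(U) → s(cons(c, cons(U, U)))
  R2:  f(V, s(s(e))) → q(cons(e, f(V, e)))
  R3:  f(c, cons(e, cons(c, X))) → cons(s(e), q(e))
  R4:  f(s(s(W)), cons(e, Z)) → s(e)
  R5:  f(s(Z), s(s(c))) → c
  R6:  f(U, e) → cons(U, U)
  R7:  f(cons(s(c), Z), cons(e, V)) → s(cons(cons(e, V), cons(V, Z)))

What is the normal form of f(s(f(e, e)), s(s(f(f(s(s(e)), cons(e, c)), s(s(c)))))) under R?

c

1. f(s(f(e, e)), s(s(f(f(s(s(e)), cons(e, c)), s(s(c))))))  →  f(s(cons(e, e)), s(s(f(f(s(s(e)), cons(e, c)), s(s(c))))))   [R6 at 1.1]
2. f(s(cons(e, e)), s(s(f(f(s(s(e)), cons(e, c)), s(s(c))))))  →  f(s(cons(e, e)), s(s(f(s(e), s(s(c))))))   [R4 at 2.1.1.1]
3. f(s(cons(e, e)), s(s(f(s(e), s(s(c))))))  →  f(s(cons(e, e)), s(s(c)))   [R5 at 2.1.1]
4. f(s(cons(e, e)), s(s(c)))  →  c   [R5 at ε]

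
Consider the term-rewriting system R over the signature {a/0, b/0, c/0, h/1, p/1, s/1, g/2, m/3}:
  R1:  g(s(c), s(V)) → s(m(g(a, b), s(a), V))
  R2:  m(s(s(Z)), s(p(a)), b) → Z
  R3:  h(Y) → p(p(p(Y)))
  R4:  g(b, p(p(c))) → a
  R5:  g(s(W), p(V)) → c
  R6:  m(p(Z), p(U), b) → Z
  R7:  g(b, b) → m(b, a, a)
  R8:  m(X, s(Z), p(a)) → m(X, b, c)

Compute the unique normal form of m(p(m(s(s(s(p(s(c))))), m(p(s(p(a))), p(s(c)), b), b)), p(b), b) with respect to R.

1. m(p(m(s(s(s(p(s(c))))), m(p(s(p(a))), p(s(c)), b), b)), p(b), b)  →  m(s(s(s(p(s(c))))), m(p(s(p(a))), p(s(c)), b), b)   [R6 at ε]
2. m(s(s(s(p(s(c))))), m(p(s(p(a))), p(s(c)), b), b)  →  m(s(s(s(p(s(c))))), s(p(a)), b)   [R6 at 2]
3. m(s(s(s(p(s(c))))), s(p(a)), b)  →  s(p(s(c)))   [R2 at ε]

s(p(s(c)))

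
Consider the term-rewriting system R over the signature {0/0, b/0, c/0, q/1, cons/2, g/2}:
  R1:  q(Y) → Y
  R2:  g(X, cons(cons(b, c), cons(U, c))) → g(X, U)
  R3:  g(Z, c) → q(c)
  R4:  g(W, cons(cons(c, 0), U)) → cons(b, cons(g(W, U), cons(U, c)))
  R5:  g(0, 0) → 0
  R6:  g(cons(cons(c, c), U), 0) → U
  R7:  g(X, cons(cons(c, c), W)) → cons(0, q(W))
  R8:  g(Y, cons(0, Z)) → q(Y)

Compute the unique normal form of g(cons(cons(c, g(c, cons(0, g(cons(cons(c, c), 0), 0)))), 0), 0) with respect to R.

1. g(cons(cons(c, g(c, cons(0, g(cons(cons(c, c), 0), 0)))), 0), 0)  →  g(cons(cons(c, q(c)), 0), 0)   [R8 at 1.1.2]
2. g(cons(cons(c, q(c)), 0), 0)  →  g(cons(cons(c, c), 0), 0)   [R1 at 1.1.2]
3. g(cons(cons(c, c), 0), 0)  →  0   [R6 at ε]

0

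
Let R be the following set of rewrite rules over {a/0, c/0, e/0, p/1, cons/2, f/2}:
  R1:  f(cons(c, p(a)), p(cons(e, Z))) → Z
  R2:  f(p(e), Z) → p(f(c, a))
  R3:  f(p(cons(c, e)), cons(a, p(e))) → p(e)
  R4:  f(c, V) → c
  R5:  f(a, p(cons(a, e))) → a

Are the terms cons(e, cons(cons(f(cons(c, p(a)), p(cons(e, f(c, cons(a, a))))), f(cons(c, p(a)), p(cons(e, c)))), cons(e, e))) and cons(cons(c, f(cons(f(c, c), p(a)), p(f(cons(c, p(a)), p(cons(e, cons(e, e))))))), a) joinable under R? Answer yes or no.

Reduce t₁ = cons(e, cons(cons(f(cons(c, p(a)), p(cons(e, f(c, cons(a, a))))), f(cons(c, p(a)), p(cons(e, c)))), cons(e, e))):
1. cons(e, cons(cons(f(cons(c, p(a)), p(cons(e, f(c, cons(a, a))))), f(cons(c, p(a)), p(cons(e, c)))), cons(e, e)))  →  cons(e, cons(cons(f(c, cons(a, a)), f(cons(c, p(a)), p(cons(e, c)))), cons(e, e)))   [R1 at 2.1.1]
2. cons(e, cons(cons(f(c, cons(a, a)), f(cons(c, p(a)), p(cons(e, c)))), cons(e, e)))  →  cons(e, cons(cons(c, f(cons(c, p(a)), p(cons(e, c)))), cons(e, e)))   [R4 at 2.1.1]
3. cons(e, cons(cons(c, f(cons(c, p(a)), p(cons(e, c)))), cons(e, e)))  →  cons(e, cons(cons(c, c), cons(e, e)))   [R1 at 2.1.2]

Reduce t₂ = cons(cons(c, f(cons(f(c, c), p(a)), p(f(cons(c, p(a)), p(cons(e, cons(e, e))))))), a):
1. cons(cons(c, f(cons(f(c, c), p(a)), p(f(cons(c, p(a)), p(cons(e, cons(e, e))))))), a)  →  cons(cons(c, f(cons(c, p(a)), p(f(cons(c, p(a)), p(cons(e, cons(e, e))))))), a)   [R4 at 1.2.1.1]
2. cons(cons(c, f(cons(c, p(a)), p(f(cons(c, p(a)), p(cons(e, cons(e, e))))))), a)  →  cons(cons(c, f(cons(c, p(a)), p(cons(e, e)))), a)   [R1 at 1.2.2.1]
3. cons(cons(c, f(cons(c, p(a)), p(cons(e, e)))), a)  →  cons(cons(c, e), a)   [R1 at 1.2]

no — NF(t₁) = cons(e, cons(cons(c, c), cons(e, e))), NF(t₂) = cons(cons(c, e), a)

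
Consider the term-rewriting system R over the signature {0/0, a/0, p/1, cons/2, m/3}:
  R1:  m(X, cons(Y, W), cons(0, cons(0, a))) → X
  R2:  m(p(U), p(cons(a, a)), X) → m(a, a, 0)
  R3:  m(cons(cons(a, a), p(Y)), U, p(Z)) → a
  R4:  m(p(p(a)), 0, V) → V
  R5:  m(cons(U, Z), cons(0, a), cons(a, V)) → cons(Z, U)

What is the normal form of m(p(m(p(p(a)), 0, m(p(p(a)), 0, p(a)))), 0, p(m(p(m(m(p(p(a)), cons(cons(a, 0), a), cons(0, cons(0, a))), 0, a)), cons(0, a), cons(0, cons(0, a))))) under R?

1. m(p(m(p(p(a)), 0, m(p(p(a)), 0, p(a)))), 0, p(m(p(m(m(p(p(a)), cons(cons(a, 0), a), cons(0, cons(0, a))), 0, a)), cons(0, a), cons(0, cons(0, a)))))  →  m(p(m(p(p(a)), 0, p(a))), 0, p(m(p(m(m(p(p(a)), cons(cons(a, 0), a), cons(0, cons(0, a))), 0, a)), cons(0, a), cons(0, cons(0, a)))))   [R4 at 1.1]
2. m(p(m(p(p(a)), 0, p(a))), 0, p(m(p(m(m(p(p(a)), cons(cons(a, 0), a), cons(0, cons(0, a))), 0, a)), cons(0, a), cons(0, cons(0, a)))))  →  m(p(p(a)), 0, p(m(p(m(m(p(p(a)), cons(cons(a, 0), a), cons(0, cons(0, a))), 0, a)), cons(0, a), cons(0, cons(0, a)))))   [R4 at 1.1]
3. m(p(p(a)), 0, p(m(p(m(m(p(p(a)), cons(cons(a, 0), a), cons(0, cons(0, a))), 0, a)), cons(0, a), cons(0, cons(0, a)))))  →  p(m(p(m(m(p(p(a)), cons(cons(a, 0), a), cons(0, cons(0, a))), 0, a)), cons(0, a), cons(0, cons(0, a))))   [R4 at ε]
4. p(m(p(m(m(p(p(a)), cons(cons(a, 0), a), cons(0, cons(0, a))), 0, a)), cons(0, a), cons(0, cons(0, a))))  →  p(p(m(m(p(p(a)), cons(cons(a, 0), a), cons(0, cons(0, a))), 0, a)))   [R1 at 1]
5. p(p(m(m(p(p(a)), cons(cons(a, 0), a), cons(0, cons(0, a))), 0, a)))  →  p(p(m(p(p(a)), 0, a)))   [R1 at 1.1.1]
6. p(p(m(p(p(a)), 0, a)))  →  p(p(a))   [R4 at 1.1]

p(p(a))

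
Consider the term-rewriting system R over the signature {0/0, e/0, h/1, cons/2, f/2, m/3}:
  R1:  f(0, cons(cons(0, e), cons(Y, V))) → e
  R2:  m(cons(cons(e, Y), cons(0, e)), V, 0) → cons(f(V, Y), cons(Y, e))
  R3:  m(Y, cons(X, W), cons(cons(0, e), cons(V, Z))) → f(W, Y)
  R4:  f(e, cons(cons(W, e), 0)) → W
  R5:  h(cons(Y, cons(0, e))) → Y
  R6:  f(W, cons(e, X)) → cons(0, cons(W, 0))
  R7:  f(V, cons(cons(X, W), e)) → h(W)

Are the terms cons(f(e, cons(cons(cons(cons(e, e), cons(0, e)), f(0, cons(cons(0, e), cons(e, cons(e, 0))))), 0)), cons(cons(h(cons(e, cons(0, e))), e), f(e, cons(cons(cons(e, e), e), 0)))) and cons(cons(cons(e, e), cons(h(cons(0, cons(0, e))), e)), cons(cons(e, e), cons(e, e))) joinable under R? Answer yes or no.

yes — NF(t₁) = cons(cons(cons(e, e), cons(0, e)), cons(cons(e, e), cons(e, e))), NF(t₂) = cons(cons(cons(e, e), cons(0, e)), cons(cons(e, e), cons(e, e)))

Reduce t₁ = cons(f(e, cons(cons(cons(cons(e, e), cons(0, e)), f(0, cons(cons(0, e), cons(e, cons(e, 0))))), 0)), cons(cons(h(cons(e, cons(0, e))), e), f(e, cons(cons(cons(e, e), e), 0)))):
1. cons(f(e, cons(cons(cons(cons(e, e), cons(0, e)), f(0, cons(cons(0, e), cons(e, cons(e, 0))))), 0)), cons(cons(h(cons(e, cons(0, e))), e), f(e, cons(cons(cons(e, e), e), 0))))  →  cons(f(e, cons(cons(cons(cons(e, e), cons(0, e)), e), 0)), cons(cons(h(cons(e, cons(0, e))), e), f(e, cons(cons(cons(e, e), e), 0))))   [R1 at 1.2.1.2]
2. cons(f(e, cons(cons(cons(cons(e, e), cons(0, e)), e), 0)), cons(cons(h(cons(e, cons(0, e))), e), f(e, cons(cons(cons(e, e), e), 0))))  →  cons(cons(cons(e, e), cons(0, e)), cons(cons(h(cons(e, cons(0, e))), e), f(e, cons(cons(cons(e, e), e), 0))))   [R4 at 1]
3. cons(cons(cons(e, e), cons(0, e)), cons(cons(h(cons(e, cons(0, e))), e), f(e, cons(cons(cons(e, e), e), 0))))  →  cons(cons(cons(e, e), cons(0, e)), cons(cons(e, e), f(e, cons(cons(cons(e, e), e), 0))))   [R5 at 2.1.1]
4. cons(cons(cons(e, e), cons(0, e)), cons(cons(e, e), f(e, cons(cons(cons(e, e), e), 0))))  →  cons(cons(cons(e, e), cons(0, e)), cons(cons(e, e), cons(e, e)))   [R4 at 2.2]

Reduce t₂ = cons(cons(cons(e, e), cons(h(cons(0, cons(0, e))), e)), cons(cons(e, e), cons(e, e))):
1. cons(cons(cons(e, e), cons(h(cons(0, cons(0, e))), e)), cons(cons(e, e), cons(e, e)))  →  cons(cons(cons(e, e), cons(0, e)), cons(cons(e, e), cons(e, e)))   [R5 at 1.2.1]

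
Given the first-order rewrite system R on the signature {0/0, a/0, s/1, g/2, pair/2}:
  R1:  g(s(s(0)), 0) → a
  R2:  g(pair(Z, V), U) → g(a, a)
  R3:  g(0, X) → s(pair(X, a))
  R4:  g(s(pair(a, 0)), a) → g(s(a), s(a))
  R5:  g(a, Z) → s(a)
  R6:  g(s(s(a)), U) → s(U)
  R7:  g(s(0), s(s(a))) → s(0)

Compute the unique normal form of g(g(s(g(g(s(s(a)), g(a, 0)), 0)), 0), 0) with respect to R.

1. g(g(s(g(g(s(s(a)), g(a, 0)), 0)), 0), 0)  →  g(g(s(g(s(g(a, 0)), 0)), 0), 0)   [R6 at 1.1.1.1]
2. g(g(s(g(s(g(a, 0)), 0)), 0), 0)  →  g(g(s(g(s(s(a)), 0)), 0), 0)   [R5 at 1.1.1.1.1]
3. g(g(s(g(s(s(a)), 0)), 0), 0)  →  g(g(s(s(0)), 0), 0)   [R6 at 1.1.1]
4. g(g(s(s(0)), 0), 0)  →  g(a, 0)   [R1 at 1]
5. g(a, 0)  →  s(a)   [R5 at ε]

s(a)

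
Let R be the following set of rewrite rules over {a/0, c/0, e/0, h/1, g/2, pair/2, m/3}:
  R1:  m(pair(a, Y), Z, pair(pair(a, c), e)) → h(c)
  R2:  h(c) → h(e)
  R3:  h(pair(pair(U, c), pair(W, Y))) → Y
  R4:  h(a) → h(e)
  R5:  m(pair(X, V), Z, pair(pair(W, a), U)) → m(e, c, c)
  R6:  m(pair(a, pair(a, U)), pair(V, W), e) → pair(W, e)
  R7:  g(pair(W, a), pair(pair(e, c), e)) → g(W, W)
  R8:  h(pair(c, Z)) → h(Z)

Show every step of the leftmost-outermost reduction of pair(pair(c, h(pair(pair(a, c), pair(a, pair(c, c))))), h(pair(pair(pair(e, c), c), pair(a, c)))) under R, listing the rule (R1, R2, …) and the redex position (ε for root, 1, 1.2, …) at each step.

pair(pair(c, pair(c, c)), c)

1. pair(pair(c, h(pair(pair(a, c), pair(a, pair(c, c))))), h(pair(pair(pair(e, c), c), pair(a, c))))  →  pair(pair(c, pair(c, c)), h(pair(pair(pair(e, c), c), pair(a, c))))   [R3 at 1.2]
2. pair(pair(c, pair(c, c)), h(pair(pair(pair(e, c), c), pair(a, c))))  →  pair(pair(c, pair(c, c)), c)   [R3 at 2]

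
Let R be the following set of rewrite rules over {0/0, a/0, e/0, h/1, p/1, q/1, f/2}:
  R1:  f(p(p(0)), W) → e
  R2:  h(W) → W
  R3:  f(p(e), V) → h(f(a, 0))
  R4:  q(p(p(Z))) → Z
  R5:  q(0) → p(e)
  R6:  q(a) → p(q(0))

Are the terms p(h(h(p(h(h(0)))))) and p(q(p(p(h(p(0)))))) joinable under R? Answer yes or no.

Reduce t₁ = p(h(h(p(h(h(0)))))):
1. p(h(h(p(h(h(0))))))  →  p(h(p(h(h(0)))))   [R2 at 1]
2. p(h(p(h(h(0)))))  →  p(p(h(h(0))))   [R2 at 1]
3. p(p(h(h(0))))  →  p(p(h(0)))   [R2 at 1.1]
4. p(p(h(0)))  →  p(p(0))   [R2 at 1.1]

Reduce t₂ = p(q(p(p(h(p(0)))))):
1. p(q(p(p(h(p(0))))))  →  p(h(p(0)))   [R4 at 1]
2. p(h(p(0)))  →  p(p(0))   [R2 at 1]

yes — NF(t₁) = p(p(0)), NF(t₂) = p(p(0))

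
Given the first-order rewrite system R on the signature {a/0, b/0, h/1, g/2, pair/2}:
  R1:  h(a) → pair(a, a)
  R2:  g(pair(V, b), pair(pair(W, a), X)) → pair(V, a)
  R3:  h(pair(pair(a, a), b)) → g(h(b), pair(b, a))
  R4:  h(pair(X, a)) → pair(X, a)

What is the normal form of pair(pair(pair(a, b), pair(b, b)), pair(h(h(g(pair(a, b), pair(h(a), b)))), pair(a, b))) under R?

1. pair(pair(pair(a, b), pair(b, b)), pair(h(h(g(pair(a, b), pair(h(a), b)))), pair(a, b)))  →  pair(pair(pair(a, b), pair(b, b)), pair(h(h(g(pair(a, b), pair(pair(a, a), b)))), pair(a, b)))   [R1 at 2.1.1.1.2.1]
2. pair(pair(pair(a, b), pair(b, b)), pair(h(h(g(pair(a, b), pair(pair(a, a), b)))), pair(a, b)))  →  pair(pair(pair(a, b), pair(b, b)), pair(h(h(pair(a, a))), pair(a, b)))   [R2 at 2.1.1.1]
3. pair(pair(pair(a, b), pair(b, b)), pair(h(h(pair(a, a))), pair(a, b)))  →  pair(pair(pair(a, b), pair(b, b)), pair(h(pair(a, a)), pair(a, b)))   [R4 at 2.1.1]
4. pair(pair(pair(a, b), pair(b, b)), pair(h(pair(a, a)), pair(a, b)))  →  pair(pair(pair(a, b), pair(b, b)), pair(pair(a, a), pair(a, b)))   [R4 at 2.1]

pair(pair(pair(a, b), pair(b, b)), pair(pair(a, a), pair(a, b)))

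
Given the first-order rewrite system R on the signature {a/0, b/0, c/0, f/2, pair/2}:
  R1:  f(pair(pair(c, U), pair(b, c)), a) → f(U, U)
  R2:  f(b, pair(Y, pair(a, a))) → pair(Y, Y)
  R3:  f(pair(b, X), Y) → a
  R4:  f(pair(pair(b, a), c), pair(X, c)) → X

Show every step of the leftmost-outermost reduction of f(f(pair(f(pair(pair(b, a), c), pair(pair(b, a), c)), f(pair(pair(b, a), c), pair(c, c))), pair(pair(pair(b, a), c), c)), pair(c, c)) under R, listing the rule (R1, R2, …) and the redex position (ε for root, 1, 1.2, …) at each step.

c

1. f(f(pair(f(pair(pair(b, a), c), pair(pair(b, a), c)), f(pair(pair(b, a), c), pair(c, c))), pair(pair(pair(b, a), c), c)), pair(c, c))  →  f(f(pair(pair(b, a), f(pair(pair(b, a), c), pair(c, c))), pair(pair(pair(b, a), c), c)), pair(c, c))   [R4 at 1.1.1]
2. f(f(pair(pair(b, a), f(pair(pair(b, a), c), pair(c, c))), pair(pair(pair(b, a), c), c)), pair(c, c))  →  f(f(pair(pair(b, a), c), pair(pair(pair(b, a), c), c)), pair(c, c))   [R4 at 1.1.2]
3. f(f(pair(pair(b, a), c), pair(pair(pair(b, a), c), c)), pair(c, c))  →  f(pair(pair(b, a), c), pair(c, c))   [R4 at 1]
4. f(pair(pair(b, a), c), pair(c, c))  →  c   [R4 at ε]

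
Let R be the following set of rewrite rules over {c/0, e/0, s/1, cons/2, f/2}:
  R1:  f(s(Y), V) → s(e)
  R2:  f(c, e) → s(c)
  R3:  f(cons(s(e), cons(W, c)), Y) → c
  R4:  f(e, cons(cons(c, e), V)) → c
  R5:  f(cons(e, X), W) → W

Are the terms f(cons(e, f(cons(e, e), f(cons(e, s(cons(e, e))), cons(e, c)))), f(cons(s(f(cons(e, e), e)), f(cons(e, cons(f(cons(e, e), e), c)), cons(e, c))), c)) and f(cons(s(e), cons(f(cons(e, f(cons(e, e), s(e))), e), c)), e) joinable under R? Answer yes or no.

Reduce t₁ = f(cons(e, f(cons(e, e), f(cons(e, s(cons(e, e))), cons(e, c)))), f(cons(s(f(cons(e, e), e)), f(cons(e, cons(f(cons(e, e), e), c)), cons(e, c))), c)):
1. f(cons(e, f(cons(e, e), f(cons(e, s(cons(e, e))), cons(e, c)))), f(cons(s(f(cons(e, e), e)), f(cons(e, cons(f(cons(e, e), e), c)), cons(e, c))), c))  →  f(cons(s(f(cons(e, e), e)), f(cons(e, cons(f(cons(e, e), e), c)), cons(e, c))), c)   [R5 at ε]
2. f(cons(s(f(cons(e, e), e)), f(cons(e, cons(f(cons(e, e), e), c)), cons(e, c))), c)  →  f(cons(s(e), f(cons(e, cons(f(cons(e, e), e), c)), cons(e, c))), c)   [R5 at 1.1.1]
3. f(cons(s(e), f(cons(e, cons(f(cons(e, e), e), c)), cons(e, c))), c)  →  f(cons(s(e), cons(e, c)), c)   [R5 at 1.2]
4. f(cons(s(e), cons(e, c)), c)  →  c   [R3 at ε]

Reduce t₂ = f(cons(s(e), cons(f(cons(e, f(cons(e, e), s(e))), e), c)), e):
1. f(cons(s(e), cons(f(cons(e, f(cons(e, e), s(e))), e), c)), e)  →  c   [R3 at ε]

yes — NF(t₁) = c, NF(t₂) = c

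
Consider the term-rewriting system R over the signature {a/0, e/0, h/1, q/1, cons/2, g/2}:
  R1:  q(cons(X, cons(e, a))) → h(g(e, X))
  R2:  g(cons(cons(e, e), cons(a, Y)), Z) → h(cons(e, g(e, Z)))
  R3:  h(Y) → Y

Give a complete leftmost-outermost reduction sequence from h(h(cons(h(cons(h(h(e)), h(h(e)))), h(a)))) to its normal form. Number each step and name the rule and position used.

1. h(h(cons(h(cons(h(h(e)), h(h(e)))), h(a))))  →  h(cons(h(cons(h(h(e)), h(h(e)))), h(a)))   [R3 at ε]
2. h(cons(h(cons(h(h(e)), h(h(e)))), h(a)))  →  cons(h(cons(h(h(e)), h(h(e)))), h(a))   [R3 at ε]
3. cons(h(cons(h(h(e)), h(h(e)))), h(a))  →  cons(cons(h(h(e)), h(h(e))), h(a))   [R3 at 1]
4. cons(cons(h(h(e)), h(h(e))), h(a))  →  cons(cons(h(e), h(h(e))), h(a))   [R3 at 1.1]
5. cons(cons(h(e), h(h(e))), h(a))  →  cons(cons(e, h(h(e))), h(a))   [R3 at 1.1]
6. cons(cons(e, h(h(e))), h(a))  →  cons(cons(e, h(e)), h(a))   [R3 at 1.2]
7. cons(cons(e, h(e)), h(a))  →  cons(cons(e, e), h(a))   [R3 at 1.2]
8. cons(cons(e, e), h(a))  →  cons(cons(e, e), a)   [R3 at 2]

cons(cons(e, e), a)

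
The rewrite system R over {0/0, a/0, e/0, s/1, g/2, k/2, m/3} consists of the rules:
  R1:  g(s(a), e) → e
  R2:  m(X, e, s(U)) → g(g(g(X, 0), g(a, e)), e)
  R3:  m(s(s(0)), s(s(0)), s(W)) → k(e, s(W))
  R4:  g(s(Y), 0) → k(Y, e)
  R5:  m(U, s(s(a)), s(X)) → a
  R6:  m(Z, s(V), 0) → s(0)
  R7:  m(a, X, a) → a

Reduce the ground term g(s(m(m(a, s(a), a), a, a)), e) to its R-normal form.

e

1. g(s(m(m(a, s(a), a), a, a)), e)  →  g(s(m(a, a, a)), e)   [R7 at 1.1.1]
2. g(s(m(a, a, a)), e)  →  g(s(a), e)   [R7 at 1.1]
3. g(s(a), e)  →  e   [R1 at ε]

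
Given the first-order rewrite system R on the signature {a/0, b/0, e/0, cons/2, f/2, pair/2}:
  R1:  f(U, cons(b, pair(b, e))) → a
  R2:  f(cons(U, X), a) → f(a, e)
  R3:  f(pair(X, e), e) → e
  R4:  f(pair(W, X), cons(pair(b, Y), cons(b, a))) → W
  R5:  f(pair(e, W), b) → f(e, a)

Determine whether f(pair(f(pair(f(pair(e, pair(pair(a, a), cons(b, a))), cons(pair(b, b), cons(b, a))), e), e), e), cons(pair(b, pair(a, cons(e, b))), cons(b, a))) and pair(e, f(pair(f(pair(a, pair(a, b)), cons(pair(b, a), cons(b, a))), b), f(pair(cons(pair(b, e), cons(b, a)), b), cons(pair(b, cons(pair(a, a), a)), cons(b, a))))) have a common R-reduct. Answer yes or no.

Reduce t₁ = f(pair(f(pair(f(pair(e, pair(pair(a, a), cons(b, a))), cons(pair(b, b), cons(b, a))), e), e), e), cons(pair(b, pair(a, cons(e, b))), cons(b, a))):
1. f(pair(f(pair(f(pair(e, pair(pair(a, a), cons(b, a))), cons(pair(b, b), cons(b, a))), e), e), e), cons(pair(b, pair(a, cons(e, b))), cons(b, a)))  →  f(pair(f(pair(e, pair(pair(a, a), cons(b, a))), cons(pair(b, b), cons(b, a))), e), e)   [R4 at ε]
2. f(pair(f(pair(e, pair(pair(a, a), cons(b, a))), cons(pair(b, b), cons(b, a))), e), e)  →  e   [R3 at ε]

Reduce t₂ = pair(e, f(pair(f(pair(a, pair(a, b)), cons(pair(b, a), cons(b, a))), b), f(pair(cons(pair(b, e), cons(b, a)), b), cons(pair(b, cons(pair(a, a), a)), cons(b, a))))):
1. pair(e, f(pair(f(pair(a, pair(a, b)), cons(pair(b, a), cons(b, a))), b), f(pair(cons(pair(b, e), cons(b, a)), b), cons(pair(b, cons(pair(a, a), a)), cons(b, a)))))  →  pair(e, f(pair(a, b), f(pair(cons(pair(b, e), cons(b, a)), b), cons(pair(b, cons(pair(a, a), a)), cons(b, a)))))   [R4 at 2.1.1]
2. pair(e, f(pair(a, b), f(pair(cons(pair(b, e), cons(b, a)), b), cons(pair(b, cons(pair(a, a), a)), cons(b, a)))))  →  pair(e, f(pair(a, b), cons(pair(b, e), cons(b, a))))   [R4 at 2.2]
3. pair(e, f(pair(a, b), cons(pair(b, e), cons(b, a))))  →  pair(e, a)   [R4 at 2]

no — NF(t₁) = e, NF(t₂) = pair(e, a)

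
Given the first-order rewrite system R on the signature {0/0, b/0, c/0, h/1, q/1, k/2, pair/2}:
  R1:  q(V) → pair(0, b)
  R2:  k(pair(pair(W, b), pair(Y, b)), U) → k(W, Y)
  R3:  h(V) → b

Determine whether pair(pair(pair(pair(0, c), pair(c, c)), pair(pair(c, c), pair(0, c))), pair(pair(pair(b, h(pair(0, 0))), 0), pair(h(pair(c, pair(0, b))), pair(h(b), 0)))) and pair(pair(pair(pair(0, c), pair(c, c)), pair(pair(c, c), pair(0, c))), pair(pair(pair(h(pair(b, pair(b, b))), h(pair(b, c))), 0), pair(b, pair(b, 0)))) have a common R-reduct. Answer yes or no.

Reduce t₁ = pair(pair(pair(pair(0, c), pair(c, c)), pair(pair(c, c), pair(0, c))), pair(pair(pair(b, h(pair(0, 0))), 0), pair(h(pair(c, pair(0, b))), pair(h(b), 0)))):
1. pair(pair(pair(pair(0, c), pair(c, c)), pair(pair(c, c), pair(0, c))), pair(pair(pair(b, h(pair(0, 0))), 0), pair(h(pair(c, pair(0, b))), pair(h(b), 0))))  →  pair(pair(pair(pair(0, c), pair(c, c)), pair(pair(c, c), pair(0, c))), pair(pair(pair(b, b), 0), pair(h(pair(c, pair(0, b))), pair(h(b), 0))))   [R3 at 2.1.1.2]
2. pair(pair(pair(pair(0, c), pair(c, c)), pair(pair(c, c), pair(0, c))), pair(pair(pair(b, b), 0), pair(h(pair(c, pair(0, b))), pair(h(b), 0))))  →  pair(pair(pair(pair(0, c), pair(c, c)), pair(pair(c, c), pair(0, c))), pair(pair(pair(b, b), 0), pair(b, pair(h(b), 0))))   [R3 at 2.2.1]
3. pair(pair(pair(pair(0, c), pair(c, c)), pair(pair(c, c), pair(0, c))), pair(pair(pair(b, b), 0), pair(b, pair(h(b), 0))))  →  pair(pair(pair(pair(0, c), pair(c, c)), pair(pair(c, c), pair(0, c))), pair(pair(pair(b, b), 0), pair(b, pair(b, 0))))   [R3 at 2.2.2.1]

Reduce t₂ = pair(pair(pair(pair(0, c), pair(c, c)), pair(pair(c, c), pair(0, c))), pair(pair(pair(h(pair(b, pair(b, b))), h(pair(b, c))), 0), pair(b, pair(b, 0)))):
1. pair(pair(pair(pair(0, c), pair(c, c)), pair(pair(c, c), pair(0, c))), pair(pair(pair(h(pair(b, pair(b, b))), h(pair(b, c))), 0), pair(b, pair(b, 0))))  →  pair(pair(pair(pair(0, c), pair(c, c)), pair(pair(c, c), pair(0, c))), pair(pair(pair(b, h(pair(b, c))), 0), pair(b, pair(b, 0))))   [R3 at 2.1.1.1]
2. pair(pair(pair(pair(0, c), pair(c, c)), pair(pair(c, c), pair(0, c))), pair(pair(pair(b, h(pair(b, c))), 0), pair(b, pair(b, 0))))  →  pair(pair(pair(pair(0, c), pair(c, c)), pair(pair(c, c), pair(0, c))), pair(pair(pair(b, b), 0), pair(b, pair(b, 0))))   [R3 at 2.1.1.2]

yes — NF(t₁) = pair(pair(pair(pair(0, c), pair(c, c)), pair(pair(c, c), pair(0, c))), pair(pair(pair(b, b), 0), pair(b, pair(b, 0)))), NF(t₂) = pair(pair(pair(pair(0, c), pair(c, c)), pair(pair(c, c), pair(0, c))), pair(pair(pair(b, b), 0), pair(b, pair(b, 0))))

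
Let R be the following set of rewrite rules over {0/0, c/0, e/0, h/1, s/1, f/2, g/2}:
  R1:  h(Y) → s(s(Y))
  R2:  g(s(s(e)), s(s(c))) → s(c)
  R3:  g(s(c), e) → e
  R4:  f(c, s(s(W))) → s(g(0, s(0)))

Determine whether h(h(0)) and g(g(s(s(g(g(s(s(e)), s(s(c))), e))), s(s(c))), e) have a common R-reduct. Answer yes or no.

no — NF(t₁) = s(s(s(s(0)))), NF(t₂) = e

Reduce t₁ = h(h(0)):
1. h(h(0))  →  s(s(h(0)))   [R1 at ε]
2. s(s(h(0)))  →  s(s(s(s(0))))   [R1 at 1.1]

Reduce t₂ = g(g(s(s(g(g(s(s(e)), s(s(c))), e))), s(s(c))), e):
1. g(g(s(s(g(g(s(s(e)), s(s(c))), e))), s(s(c))), e)  →  g(g(s(s(g(s(c), e))), s(s(c))), e)   [R2 at 1.1.1.1.1]
2. g(g(s(s(g(s(c), e))), s(s(c))), e)  →  g(g(s(s(e)), s(s(c))), e)   [R3 at 1.1.1.1]
3. g(g(s(s(e)), s(s(c))), e)  →  g(s(c), e)   [R2 at 1]
4. g(s(c), e)  →  e   [R3 at ε]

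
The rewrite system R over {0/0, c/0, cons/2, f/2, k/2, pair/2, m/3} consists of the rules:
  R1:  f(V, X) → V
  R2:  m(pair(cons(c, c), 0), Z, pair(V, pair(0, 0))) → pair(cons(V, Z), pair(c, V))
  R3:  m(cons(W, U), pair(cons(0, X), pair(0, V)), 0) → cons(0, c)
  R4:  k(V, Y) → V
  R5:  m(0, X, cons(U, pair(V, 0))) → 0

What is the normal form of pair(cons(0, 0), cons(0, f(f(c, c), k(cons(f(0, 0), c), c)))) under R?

pair(cons(0, 0), cons(0, c))

1. pair(cons(0, 0), cons(0, f(f(c, c), k(cons(f(0, 0), c), c))))  →  pair(cons(0, 0), cons(0, f(c, c)))   [R1 at 2.2]
2. pair(cons(0, 0), cons(0, f(c, c)))  →  pair(cons(0, 0), cons(0, c))   [R1 at 2.2]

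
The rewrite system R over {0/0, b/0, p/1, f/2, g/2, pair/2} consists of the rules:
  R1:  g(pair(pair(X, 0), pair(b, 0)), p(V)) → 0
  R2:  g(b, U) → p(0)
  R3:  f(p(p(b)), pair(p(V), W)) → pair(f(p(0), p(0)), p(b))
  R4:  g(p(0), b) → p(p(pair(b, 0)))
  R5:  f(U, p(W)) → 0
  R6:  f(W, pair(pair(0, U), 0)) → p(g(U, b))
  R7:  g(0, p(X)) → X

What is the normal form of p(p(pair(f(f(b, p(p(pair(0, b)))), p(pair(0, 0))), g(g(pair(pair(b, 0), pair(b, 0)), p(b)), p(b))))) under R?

p(p(pair(0, b)))

1. p(p(pair(f(f(b, p(p(pair(0, b)))), p(pair(0, 0))), g(g(pair(pair(b, 0), pair(b, 0)), p(b)), p(b)))))  →  p(p(pair(0, g(g(pair(pair(b, 0), pair(b, 0)), p(b)), p(b)))))   [R5 at 1.1.1]
2. p(p(pair(0, g(g(pair(pair(b, 0), pair(b, 0)), p(b)), p(b)))))  →  p(p(pair(0, g(0, p(b)))))   [R1 at 1.1.2.1]
3. p(p(pair(0, g(0, p(b)))))  →  p(p(pair(0, b)))   [R7 at 1.1.2]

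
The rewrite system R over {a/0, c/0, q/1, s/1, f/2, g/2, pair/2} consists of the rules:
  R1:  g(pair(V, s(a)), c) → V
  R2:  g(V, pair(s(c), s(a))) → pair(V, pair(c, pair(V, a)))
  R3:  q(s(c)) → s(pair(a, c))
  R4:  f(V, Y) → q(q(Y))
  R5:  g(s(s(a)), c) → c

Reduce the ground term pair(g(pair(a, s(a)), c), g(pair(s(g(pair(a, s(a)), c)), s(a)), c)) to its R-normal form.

pair(a, s(a))

1. pair(g(pair(a, s(a)), c), g(pair(s(g(pair(a, s(a)), c)), s(a)), c))  →  pair(a, g(pair(s(g(pair(a, s(a)), c)), s(a)), c))   [R1 at 1]
2. pair(a, g(pair(s(g(pair(a, s(a)), c)), s(a)), c))  →  pair(a, s(g(pair(a, s(a)), c)))   [R1 at 2]
3. pair(a, s(g(pair(a, s(a)), c)))  →  pair(a, s(a))   [R1 at 2.1]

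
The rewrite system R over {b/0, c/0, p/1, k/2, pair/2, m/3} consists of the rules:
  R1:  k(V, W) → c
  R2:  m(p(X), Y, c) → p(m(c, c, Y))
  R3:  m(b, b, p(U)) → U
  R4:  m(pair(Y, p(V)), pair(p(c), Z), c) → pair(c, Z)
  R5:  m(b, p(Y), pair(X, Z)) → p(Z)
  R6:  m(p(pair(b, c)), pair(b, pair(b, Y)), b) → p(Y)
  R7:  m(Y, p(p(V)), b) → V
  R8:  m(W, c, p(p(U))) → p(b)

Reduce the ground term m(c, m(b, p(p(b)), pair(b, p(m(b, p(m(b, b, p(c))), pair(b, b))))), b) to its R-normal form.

p(b)

1. m(c, m(b, p(p(b)), pair(b, p(m(b, p(m(b, b, p(c))), pair(b, b))))), b)  →  m(c, p(p(m(b, p(m(b, b, p(c))), pair(b, b)))), b)   [R5 at 2]
2. m(c, p(p(m(b, p(m(b, b, p(c))), pair(b, b)))), b)  →  m(b, p(m(b, b, p(c))), pair(b, b))   [R7 at ε]
3. m(b, p(m(b, b, p(c))), pair(b, b))  →  p(b)   [R5 at ε]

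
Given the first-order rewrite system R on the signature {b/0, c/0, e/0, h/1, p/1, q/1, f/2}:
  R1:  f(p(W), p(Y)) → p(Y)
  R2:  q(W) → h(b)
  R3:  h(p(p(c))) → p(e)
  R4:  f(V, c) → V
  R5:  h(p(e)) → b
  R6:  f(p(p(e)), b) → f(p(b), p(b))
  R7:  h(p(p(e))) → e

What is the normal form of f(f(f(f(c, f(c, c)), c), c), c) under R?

c

1. f(f(f(f(c, f(c, c)), c), c), c)  →  f(f(f(c, f(c, c)), c), c)   [R4 at ε]
2. f(f(f(c, f(c, c)), c), c)  →  f(f(c, f(c, c)), c)   [R4 at ε]
3. f(f(c, f(c, c)), c)  →  f(c, f(c, c))   [R4 at ε]
4. f(c, f(c, c))  →  f(c, c)   [R4 at 2]
5. f(c, c)  →  c   [R4 at ε]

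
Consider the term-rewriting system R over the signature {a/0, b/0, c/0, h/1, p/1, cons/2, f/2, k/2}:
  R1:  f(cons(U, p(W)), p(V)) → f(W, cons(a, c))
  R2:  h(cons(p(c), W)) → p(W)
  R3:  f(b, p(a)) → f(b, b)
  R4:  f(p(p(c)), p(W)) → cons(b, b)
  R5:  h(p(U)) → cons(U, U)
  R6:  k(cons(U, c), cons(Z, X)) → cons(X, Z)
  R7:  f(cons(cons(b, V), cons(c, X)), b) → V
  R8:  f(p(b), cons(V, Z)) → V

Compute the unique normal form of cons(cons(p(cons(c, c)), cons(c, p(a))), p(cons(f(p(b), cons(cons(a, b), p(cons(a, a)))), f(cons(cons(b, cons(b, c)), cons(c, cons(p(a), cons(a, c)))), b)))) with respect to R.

1. cons(cons(p(cons(c, c)), cons(c, p(a))), p(cons(f(p(b), cons(cons(a, b), p(cons(a, a)))), f(cons(cons(b, cons(b, c)), cons(c, cons(p(a), cons(a, c)))), b))))  →  cons(cons(p(cons(c, c)), cons(c, p(a))), p(cons(cons(a, b), f(cons(cons(b, cons(b, c)), cons(c, cons(p(a), cons(a, c)))), b))))   [R8 at 2.1.1]
2. cons(cons(p(cons(c, c)), cons(c, p(a))), p(cons(cons(a, b), f(cons(cons(b, cons(b, c)), cons(c, cons(p(a), cons(a, c)))), b))))  →  cons(cons(p(cons(c, c)), cons(c, p(a))), p(cons(cons(a, b), cons(b, c))))   [R7 at 2.1.2]

cons(cons(p(cons(c, c)), cons(c, p(a))), p(cons(cons(a, b), cons(b, c))))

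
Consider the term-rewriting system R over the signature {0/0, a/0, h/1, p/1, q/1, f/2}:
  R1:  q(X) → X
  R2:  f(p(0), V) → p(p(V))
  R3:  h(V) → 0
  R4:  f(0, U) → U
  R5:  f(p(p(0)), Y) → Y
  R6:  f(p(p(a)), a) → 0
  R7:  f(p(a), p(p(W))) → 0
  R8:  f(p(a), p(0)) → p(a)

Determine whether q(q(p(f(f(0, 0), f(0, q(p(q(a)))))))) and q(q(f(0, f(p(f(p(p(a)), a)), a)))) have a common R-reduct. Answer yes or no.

Reduce t₁ = q(q(p(f(f(0, 0), f(0, q(p(q(a)))))))):
1. q(q(p(f(f(0, 0), f(0, q(p(q(a))))))))  →  q(p(f(f(0, 0), f(0, q(p(q(a)))))))   [R1 at ε]
2. q(p(f(f(0, 0), f(0, q(p(q(a)))))))  →  p(f(f(0, 0), f(0, q(p(q(a))))))   [R1 at ε]
3. p(f(f(0, 0), f(0, q(p(q(a))))))  →  p(f(0, f(0, q(p(q(a))))))   [R4 at 1.1]
4. p(f(0, f(0, q(p(q(a))))))  →  p(f(0, q(p(q(a)))))   [R4 at 1]
5. p(f(0, q(p(q(a)))))  →  p(q(p(q(a))))   [R4 at 1]
6. p(q(p(q(a))))  →  p(p(q(a)))   [R1 at 1]
7. p(p(q(a)))  →  p(p(a))   [R1 at 1.1]

Reduce t₂ = q(q(f(0, f(p(f(p(p(a)), a)), a)))):
1. q(q(f(0, f(p(f(p(p(a)), a)), a))))  →  q(f(0, f(p(f(p(p(a)), a)), a)))   [R1 at ε]
2. q(f(0, f(p(f(p(p(a)), a)), a)))  →  f(0, f(p(f(p(p(a)), a)), a))   [R1 at ε]
3. f(0, f(p(f(p(p(a)), a)), a))  →  f(p(f(p(p(a)), a)), a)   [R4 at ε]
4. f(p(f(p(p(a)), a)), a)  →  f(p(0), a)   [R6 at 1.1]
5. f(p(0), a)  →  p(p(a))   [R2 at ε]

yes — NF(t₁) = p(p(a)), NF(t₂) = p(p(a))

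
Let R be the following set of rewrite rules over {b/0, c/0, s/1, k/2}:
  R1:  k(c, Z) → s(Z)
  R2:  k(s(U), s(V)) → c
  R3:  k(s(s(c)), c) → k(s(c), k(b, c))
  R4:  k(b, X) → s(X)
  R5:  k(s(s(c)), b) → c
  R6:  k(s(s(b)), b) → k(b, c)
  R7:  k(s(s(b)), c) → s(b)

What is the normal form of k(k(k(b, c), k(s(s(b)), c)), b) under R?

1. k(k(k(b, c), k(s(s(b)), c)), b)  →  k(k(s(c), k(s(s(b)), c)), b)   [R4 at 1.1]
2. k(k(s(c), k(s(s(b)), c)), b)  →  k(k(s(c), s(b)), b)   [R7 at 1.2]
3. k(k(s(c), s(b)), b)  →  k(c, b)   [R2 at 1]
4. k(c, b)  →  s(b)   [R1 at ε]

s(b)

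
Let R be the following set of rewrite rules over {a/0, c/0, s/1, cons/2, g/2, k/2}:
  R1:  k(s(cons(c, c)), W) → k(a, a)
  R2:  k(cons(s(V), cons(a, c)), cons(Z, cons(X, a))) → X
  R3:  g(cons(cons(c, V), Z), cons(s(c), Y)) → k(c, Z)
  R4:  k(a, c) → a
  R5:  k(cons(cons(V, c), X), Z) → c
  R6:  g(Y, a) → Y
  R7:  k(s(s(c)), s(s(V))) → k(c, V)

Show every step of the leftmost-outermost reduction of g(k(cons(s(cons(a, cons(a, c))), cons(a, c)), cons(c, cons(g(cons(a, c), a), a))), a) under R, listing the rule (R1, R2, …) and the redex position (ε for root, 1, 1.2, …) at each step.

1. g(k(cons(s(cons(a, cons(a, c))), cons(a, c)), cons(c, cons(g(cons(a, c), a), a))), a)  →  k(cons(s(cons(a, cons(a, c))), cons(a, c)), cons(c, cons(g(cons(a, c), a), a)))   [R6 at ε]
2. k(cons(s(cons(a, cons(a, c))), cons(a, c)), cons(c, cons(g(cons(a, c), a), a)))  →  g(cons(a, c), a)   [R2 at ε]
3. g(cons(a, c), a)  →  cons(a, c)   [R6 at ε]

cons(a, c)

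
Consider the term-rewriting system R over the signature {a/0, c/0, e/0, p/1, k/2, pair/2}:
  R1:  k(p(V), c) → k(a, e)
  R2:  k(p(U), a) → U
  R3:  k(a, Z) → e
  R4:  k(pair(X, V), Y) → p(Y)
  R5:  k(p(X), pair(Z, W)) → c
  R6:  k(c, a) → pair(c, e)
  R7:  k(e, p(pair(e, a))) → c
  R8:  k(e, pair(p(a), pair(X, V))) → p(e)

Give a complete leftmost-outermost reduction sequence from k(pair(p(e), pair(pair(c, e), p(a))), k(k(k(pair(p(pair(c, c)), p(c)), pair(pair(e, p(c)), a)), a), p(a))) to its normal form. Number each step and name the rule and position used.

1. k(pair(p(e), pair(pair(c, e), p(a))), k(k(k(pair(p(pair(c, c)), p(c)), pair(pair(e, p(c)), a)), a), p(a)))  →  p(k(k(k(pair(p(pair(c, c)), p(c)), pair(pair(e, p(c)), a)), a), p(a)))   [R4 at ε]
2. p(k(k(k(pair(p(pair(c, c)), p(c)), pair(pair(e, p(c)), a)), a), p(a)))  →  p(k(k(p(pair(pair(e, p(c)), a)), a), p(a)))   [R4 at 1.1.1]
3. p(k(k(p(pair(pair(e, p(c)), a)), a), p(a)))  →  p(k(pair(pair(e, p(c)), a), p(a)))   [R2 at 1.1]
4. p(k(pair(pair(e, p(c)), a), p(a)))  →  p(p(p(a)))   [R4 at 1]

p(p(p(a)))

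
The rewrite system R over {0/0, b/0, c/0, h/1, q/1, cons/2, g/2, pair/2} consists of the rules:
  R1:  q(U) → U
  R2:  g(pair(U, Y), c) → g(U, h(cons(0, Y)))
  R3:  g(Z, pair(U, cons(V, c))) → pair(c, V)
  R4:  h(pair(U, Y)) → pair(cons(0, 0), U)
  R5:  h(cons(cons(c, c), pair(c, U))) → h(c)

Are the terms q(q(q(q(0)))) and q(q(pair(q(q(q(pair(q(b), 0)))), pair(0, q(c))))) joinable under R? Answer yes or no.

Reduce t₁ = q(q(q(q(0)))):
1. q(q(q(q(0))))  →  q(q(q(0)))   [R1 at ε]
2. q(q(q(0)))  →  q(q(0))   [R1 at ε]
3. q(q(0))  →  q(0)   [R1 at ε]
4. q(0)  →  0   [R1 at ε]

Reduce t₂ = q(q(pair(q(q(q(pair(q(b), 0)))), pair(0, q(c))))):
1. q(q(pair(q(q(q(pair(q(b), 0)))), pair(0, q(c)))))  →  q(pair(q(q(q(pair(q(b), 0)))), pair(0, q(c))))   [R1 at ε]
2. q(pair(q(q(q(pair(q(b), 0)))), pair(0, q(c))))  →  pair(q(q(q(pair(q(b), 0)))), pair(0, q(c)))   [R1 at ε]
3. pair(q(q(q(pair(q(b), 0)))), pair(0, q(c)))  →  pair(q(q(pair(q(b), 0))), pair(0, q(c)))   [R1 at 1]
4. pair(q(q(pair(q(b), 0))), pair(0, q(c)))  →  pair(q(pair(q(b), 0)), pair(0, q(c)))   [R1 at 1]
5. pair(q(pair(q(b), 0)), pair(0, q(c)))  →  pair(pair(q(b), 0), pair(0, q(c)))   [R1 at 1]
6. pair(pair(q(b), 0), pair(0, q(c)))  →  pair(pair(b, 0), pair(0, q(c)))   [R1 at 1.1]
7. pair(pair(b, 0), pair(0, q(c)))  →  pair(pair(b, 0), pair(0, c))   [R1 at 2.2]

no — NF(t₁) = 0, NF(t₂) = pair(pair(b, 0), pair(0, c))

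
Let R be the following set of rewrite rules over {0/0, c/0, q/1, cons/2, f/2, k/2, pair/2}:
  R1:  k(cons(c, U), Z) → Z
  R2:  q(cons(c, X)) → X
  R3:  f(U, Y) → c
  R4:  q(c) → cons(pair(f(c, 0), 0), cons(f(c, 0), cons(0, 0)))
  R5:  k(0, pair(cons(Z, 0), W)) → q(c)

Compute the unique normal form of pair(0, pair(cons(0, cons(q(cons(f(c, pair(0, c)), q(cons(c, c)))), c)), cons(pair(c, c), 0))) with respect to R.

pair(0, pair(cons(0, cons(c, c)), cons(pair(c, c), 0)))

1. pair(0, pair(cons(0, cons(q(cons(f(c, pair(0, c)), q(cons(c, c)))), c)), cons(pair(c, c), 0)))  →  pair(0, pair(cons(0, cons(q(cons(c, q(cons(c, c)))), c)), cons(pair(c, c), 0)))   [R3 at 2.1.2.1.1.1]
2. pair(0, pair(cons(0, cons(q(cons(c, q(cons(c, c)))), c)), cons(pair(c, c), 0)))  →  pair(0, pair(cons(0, cons(q(cons(c, c)), c)), cons(pair(c, c), 0)))   [R2 at 2.1.2.1]
3. pair(0, pair(cons(0, cons(q(cons(c, c)), c)), cons(pair(c, c), 0)))  →  pair(0, pair(cons(0, cons(c, c)), cons(pair(c, c), 0)))   [R2 at 2.1.2.1]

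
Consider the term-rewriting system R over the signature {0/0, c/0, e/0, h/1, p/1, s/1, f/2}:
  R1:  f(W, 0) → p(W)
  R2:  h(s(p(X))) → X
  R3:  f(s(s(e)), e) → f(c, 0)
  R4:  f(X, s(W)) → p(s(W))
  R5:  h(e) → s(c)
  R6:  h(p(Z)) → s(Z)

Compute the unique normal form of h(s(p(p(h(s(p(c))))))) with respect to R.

p(c)

1. h(s(p(p(h(s(p(c)))))))  →  p(h(s(p(c))))   [R2 at ε]
2. p(h(s(p(c))))  →  p(c)   [R2 at 1]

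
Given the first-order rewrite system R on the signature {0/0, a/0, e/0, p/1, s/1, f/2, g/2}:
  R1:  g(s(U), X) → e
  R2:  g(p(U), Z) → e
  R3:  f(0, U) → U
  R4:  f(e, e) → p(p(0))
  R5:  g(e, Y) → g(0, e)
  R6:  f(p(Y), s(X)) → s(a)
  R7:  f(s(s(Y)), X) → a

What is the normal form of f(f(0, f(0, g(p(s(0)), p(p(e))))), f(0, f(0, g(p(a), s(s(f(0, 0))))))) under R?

1. f(f(0, f(0, g(p(s(0)), p(p(e))))), f(0, f(0, g(p(a), s(s(f(0, 0)))))))  →  f(f(0, g(p(s(0)), p(p(e)))), f(0, f(0, g(p(a), s(s(f(0, 0)))))))   [R3 at 1]
2. f(f(0, g(p(s(0)), p(p(e)))), f(0, f(0, g(p(a), s(s(f(0, 0)))))))  →  f(g(p(s(0)), p(p(e))), f(0, f(0, g(p(a), s(s(f(0, 0)))))))   [R3 at 1]
3. f(g(p(s(0)), p(p(e))), f(0, f(0, g(p(a), s(s(f(0, 0)))))))  →  f(e, f(0, f(0, g(p(a), s(s(f(0, 0)))))))   [R2 at 1]
4. f(e, f(0, f(0, g(p(a), s(s(f(0, 0)))))))  →  f(e, f(0, g(p(a), s(s(f(0, 0))))))   [R3 at 2]
5. f(e, f(0, g(p(a), s(s(f(0, 0))))))  →  f(e, g(p(a), s(s(f(0, 0)))))   [R3 at 2]
6. f(e, g(p(a), s(s(f(0, 0)))))  →  f(e, e)   [R2 at 2]
7. f(e, e)  →  p(p(0))   [R4 at ε]

p(p(0))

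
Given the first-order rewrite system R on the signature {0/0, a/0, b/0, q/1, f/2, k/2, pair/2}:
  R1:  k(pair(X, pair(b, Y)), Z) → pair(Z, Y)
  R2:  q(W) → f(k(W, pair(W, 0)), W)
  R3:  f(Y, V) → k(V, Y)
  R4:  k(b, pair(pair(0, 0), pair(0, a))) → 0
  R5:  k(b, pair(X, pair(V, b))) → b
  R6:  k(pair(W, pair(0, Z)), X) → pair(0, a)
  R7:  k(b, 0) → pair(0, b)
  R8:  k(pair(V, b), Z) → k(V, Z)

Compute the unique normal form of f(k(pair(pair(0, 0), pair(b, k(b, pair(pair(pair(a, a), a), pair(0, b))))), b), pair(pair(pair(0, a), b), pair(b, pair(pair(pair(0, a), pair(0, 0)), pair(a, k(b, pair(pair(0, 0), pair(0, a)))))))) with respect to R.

pair(pair(b, b), pair(pair(pair(0, a), pair(0, 0)), pair(a, 0)))

1. f(k(pair(pair(0, 0), pair(b, k(b, pair(pair(pair(a, a), a), pair(0, b))))), b), pair(pair(pair(0, a), b), pair(b, pair(pair(pair(0, a), pair(0, 0)), pair(a, k(b, pair(pair(0, 0), pair(0, a))))))))  →  k(pair(pair(pair(0, a), b), pair(b, pair(pair(pair(0, a), pair(0, 0)), pair(a, k(b, pair(pair(0, 0), pair(0, a))))))), k(pair(pair(0, 0), pair(b, k(b, pair(pair(pair(a, a), a), pair(0, b))))), b))   [R3 at ε]
2. k(pair(pair(pair(0, a), b), pair(b, pair(pair(pair(0, a), pair(0, 0)), pair(a, k(b, pair(pair(0, 0), pair(0, a))))))), k(pair(pair(0, 0), pair(b, k(b, pair(pair(pair(a, a), a), pair(0, b))))), b))  →  pair(k(pair(pair(0, 0), pair(b, k(b, pair(pair(pair(a, a), a), pair(0, b))))), b), pair(pair(pair(0, a), pair(0, 0)), pair(a, k(b, pair(pair(0, 0), pair(0, a))))))   [R1 at ε]
3. pair(k(pair(pair(0, 0), pair(b, k(b, pair(pair(pair(a, a), a), pair(0, b))))), b), pair(pair(pair(0, a), pair(0, 0)), pair(a, k(b, pair(pair(0, 0), pair(0, a))))))  →  pair(pair(b, k(b, pair(pair(pair(a, a), a), pair(0, b)))), pair(pair(pair(0, a), pair(0, 0)), pair(a, k(b, pair(pair(0, 0), pair(0, a))))))   [R1 at 1]
4. pair(pair(b, k(b, pair(pair(pair(a, a), a), pair(0, b)))), pair(pair(pair(0, a), pair(0, 0)), pair(a, k(b, pair(pair(0, 0), pair(0, a))))))  →  pair(pair(b, b), pair(pair(pair(0, a), pair(0, 0)), pair(a, k(b, pair(pair(0, 0), pair(0, a))))))   [R5 at 1.2]
5. pair(pair(b, b), pair(pair(pair(0, a), pair(0, 0)), pair(a, k(b, pair(pair(0, 0), pair(0, a))))))  →  pair(pair(b, b), pair(pair(pair(0, a), pair(0, 0)), pair(a, 0)))   [R4 at 2.2.2]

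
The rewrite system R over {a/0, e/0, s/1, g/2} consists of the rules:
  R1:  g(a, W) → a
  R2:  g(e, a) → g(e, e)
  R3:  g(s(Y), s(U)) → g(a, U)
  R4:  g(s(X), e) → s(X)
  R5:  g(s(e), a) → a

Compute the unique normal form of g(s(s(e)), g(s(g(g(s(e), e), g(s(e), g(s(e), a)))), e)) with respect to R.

1. g(s(s(e)), g(s(g(g(s(e), e), g(s(e), g(s(e), a)))), e))  →  g(s(s(e)), s(g(g(s(e), e), g(s(e), g(s(e), a)))))   [R4 at 2]
2. g(s(s(e)), s(g(g(s(e), e), g(s(e), g(s(e), a)))))  →  g(a, g(g(s(e), e), g(s(e), g(s(e), a))))   [R3 at ε]
3. g(a, g(g(s(e), e), g(s(e), g(s(e), a))))  →  a   [R1 at ε]

a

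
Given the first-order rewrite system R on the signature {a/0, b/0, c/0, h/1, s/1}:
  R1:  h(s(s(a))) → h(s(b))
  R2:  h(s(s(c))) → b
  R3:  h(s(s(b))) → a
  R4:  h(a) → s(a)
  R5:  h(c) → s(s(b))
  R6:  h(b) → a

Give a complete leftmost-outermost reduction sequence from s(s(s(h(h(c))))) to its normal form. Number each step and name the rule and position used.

s(s(s(a)))

1. s(s(s(h(h(c)))))  →  s(s(s(h(s(s(b))))))   [R5 at 1.1.1.1]
2. s(s(s(h(s(s(b))))))  →  s(s(s(a)))   [R3 at 1.1.1]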